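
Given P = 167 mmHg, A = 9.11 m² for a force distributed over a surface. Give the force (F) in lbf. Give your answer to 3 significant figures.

45600 lbf

Solving P = F/A for F: F = P·A.
P = 167 mmHg = 22265 Pa; A = 9.11 m².
F = 2.028×10^5 N
2.028×10^5 N × (1 lbf / 4.448 N) = 45598 lbf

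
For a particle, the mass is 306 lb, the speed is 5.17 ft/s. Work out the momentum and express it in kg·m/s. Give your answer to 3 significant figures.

p is given directly by: p = mv.
m = 306 lb = 138.8 kg; v = 5.17 ft/s = 1.576 m/s.
p = 218.7 kg·m/s  (the unit combination reduces to kg·m/s = kg·m/s)

219 kg·m/s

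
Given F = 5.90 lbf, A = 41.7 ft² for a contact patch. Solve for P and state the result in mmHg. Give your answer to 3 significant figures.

Directly: P = F/A.
F = 5.90 lbf = 26.24 N; A = 41.7 ft² = 3.874 m².
P = 6.774 Pa
6.774 Pa × (1 mmHg / 133.3 Pa) = 0.05081 mmHg

0.0508 mmHg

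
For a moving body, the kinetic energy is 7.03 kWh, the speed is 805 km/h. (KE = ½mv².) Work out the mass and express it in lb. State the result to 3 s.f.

2230 lb

Rearranging KE = ½mv² for m: m = 2·KE/v².
KE = 7.03 kWh = 2.531×10^7 J; v = 805 km/h = 223.6 m/s.
m = 1012 kg
1012 kg × (1 lb / 0.4536 kg) = 2232 lb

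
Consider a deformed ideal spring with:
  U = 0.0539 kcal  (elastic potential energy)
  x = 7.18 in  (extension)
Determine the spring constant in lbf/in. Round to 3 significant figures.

77.4 lbf/in

Rearranging U = ½k·x² for k: k = 2U/x².
U = 0.0539 kcal = 225.5 J; x = 7.18 in = 0.1824 m.
k = 13561 N/m
13561 N/m × (1 lbf/in / 175.1 N/m) = 77.44 lbf/in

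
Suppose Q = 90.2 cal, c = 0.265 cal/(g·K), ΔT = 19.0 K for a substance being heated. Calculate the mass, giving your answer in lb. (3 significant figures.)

Rearranging Q = m·c·ΔT for m: m = Q/(c·ΔT).
Q = 90.2 cal = 377.4 J; c = 0.265 cal/(g·K) = 1109 J/(kg·K); ΔT = 19.0 K.
m = 0.01791 kg
0.01791 kg × (1 lb / 0.4536 kg) = 0.03949 lb

0.0395 lb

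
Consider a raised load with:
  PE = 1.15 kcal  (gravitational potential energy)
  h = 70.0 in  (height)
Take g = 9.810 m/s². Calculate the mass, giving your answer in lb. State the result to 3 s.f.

Rearranging PE = m·g·h for m: m = PE/(g·h).
PE = 1.15 kcal = 4812 J; h = 70.0 in = 1.778 m; g = 9.810 m/s².
m = 275.9 kg
275.9 kg × (1 lb / 0.4536 kg) = 608.2 lb

608 lb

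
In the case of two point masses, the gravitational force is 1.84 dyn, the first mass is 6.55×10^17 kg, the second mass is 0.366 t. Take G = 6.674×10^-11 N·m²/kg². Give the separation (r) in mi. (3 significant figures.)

18300 mi

From Newton's law of gravitation: r = √(G·m₁m₂/F).
F = 1.84 dyn = 1.840×10^-5 N; m₁ = 6.55×10^17 kg; m₂ = 0.366 t = 366.0 kg; G = 6.674×10^-11 N·m²/kg².
r = 2.949×10^7 m
2.949×10^7 m × (1 mi / 1609 m) = 18323 mi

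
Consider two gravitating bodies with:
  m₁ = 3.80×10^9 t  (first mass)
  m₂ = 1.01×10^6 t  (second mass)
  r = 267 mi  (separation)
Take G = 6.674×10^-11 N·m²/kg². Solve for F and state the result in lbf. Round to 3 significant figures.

0.312 lbf

Directly: F = Gm₁m₂/r².
m₁ = 3.80×10^9 t = 3.800×10^12 kg; m₂ = 1.01×10^6 t = 1.010×10^9 kg; r = 267 mi = 4.297×10^5 m; G = 6.674×10^-11 N·m²/kg².
F = 1.387 N
1.387 N × (1 lbf / 4.448 N) = 0.3119 lbf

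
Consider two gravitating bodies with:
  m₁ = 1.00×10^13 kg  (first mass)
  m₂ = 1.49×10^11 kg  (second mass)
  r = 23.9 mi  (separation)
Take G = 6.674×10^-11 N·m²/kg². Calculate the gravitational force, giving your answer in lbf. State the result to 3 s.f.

F is given directly by: F = Gm₁m₂/r².
m₁ = 1.00×10^13 kg; m₂ = 1.49×10^11 kg; r = 23.9 mi = 38463 m; G = 6.674×10^-11 N·m²/kg².
F = 67217 N
67217 N × (1 lbf / 4.448 N) = 15111 lbf

15100 lbf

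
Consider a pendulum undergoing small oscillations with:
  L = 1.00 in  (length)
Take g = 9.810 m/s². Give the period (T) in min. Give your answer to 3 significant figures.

0.00533 min

T is given directly by: T = 2π√(L/g).
L = 1.00 in = 0.02540 m; g = 9.810 m/s².
T = 0.3197 s
0.3197 s × (1 min / 60.00 s) = 0.005329 min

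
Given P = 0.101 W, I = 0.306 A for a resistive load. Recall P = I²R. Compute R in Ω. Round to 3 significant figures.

1.08 Ω

Rearranging P = I²R for R: R = P/I².
P = 0.101 W; I = 0.306 A.
R = 1.079 Ω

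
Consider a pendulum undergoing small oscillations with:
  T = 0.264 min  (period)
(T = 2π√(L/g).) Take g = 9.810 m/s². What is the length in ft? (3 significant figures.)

205 ft

Rearranging: L = g·(T/2π)².
T = 0.264 min = 15.84 s; g = 9.810 m/s².
L = 62.35 m
62.35 m × (1 ft / 0.3048 m) = 204.6 ft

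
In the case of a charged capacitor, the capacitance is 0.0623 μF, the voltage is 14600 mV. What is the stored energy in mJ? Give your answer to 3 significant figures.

0.00664 mJ

Directly: E = ½CV².
C = 0.0623 μF = 6.230×10^-8 F; V = 14600 mV = 14.60 V.
E = 6.640×10^-6 J  (the unit combination reduces to kg·m²/s² = J)
6.640×10^-6 J × (1 mJ / 0.001000 J) = 0.006640 mJ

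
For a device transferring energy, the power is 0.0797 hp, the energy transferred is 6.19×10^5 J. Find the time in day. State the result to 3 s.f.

0.121 day

Rearranging P = W/t for t: t = W/P.
P = 0.0797 hp = 59.43 W; W = 6.19×10^5 J.
t = 10415 s
10415 s × (1 day / 86400 s) = 0.1205 day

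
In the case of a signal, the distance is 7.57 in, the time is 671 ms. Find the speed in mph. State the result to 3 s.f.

0.641 mph

v is given directly by: v = d/t.
d = 7.57 in = 0.1923 m; t = 671 ms = 0.6710 s.
v = 0.2866 m/s
0.2866 m/s × (1 mph / 0.4470 m/s) = 0.6410 mph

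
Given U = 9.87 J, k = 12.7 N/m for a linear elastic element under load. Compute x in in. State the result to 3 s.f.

Solving U = ½k·x² for x: x = √(2U/k).
U = 9.87 J; k = 12.7 N/m.
x = 1.247 m
1.247 m × (1 in / 0.02540 m) = 49.08 in

49.1 in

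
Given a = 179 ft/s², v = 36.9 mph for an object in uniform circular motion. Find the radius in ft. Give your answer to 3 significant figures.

Rearranging: r = v²/a.
a = 179 ft/s² = 54.56 m/s²; v = 36.9 mph = 16.50 m/s.
r = 4.987 m
4.987 m × (1 ft / 0.3048 m) = 16.36 ft

16.4 ft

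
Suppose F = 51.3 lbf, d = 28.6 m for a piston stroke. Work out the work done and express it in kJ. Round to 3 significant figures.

Directly: W = F·d.
F = 51.3 lbf = 228.2 N; d = 28.6 m.
W = 6526 J
6526 J × (1 kJ / 1000 J) = 6.526 kJ

6.53 kJ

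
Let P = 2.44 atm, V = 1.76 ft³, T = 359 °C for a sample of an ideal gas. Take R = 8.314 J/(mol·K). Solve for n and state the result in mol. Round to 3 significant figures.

From the ideal-gas law: n = PV/(RT).
P = 2.44 atm = 2.472×10^5 Pa; V = 1.76 ft³ = 0.04984 m³; T = 359 °C = 632.1 K; R = 8.314 J/(mol·K).
n = 2.344 mol

2.34 mol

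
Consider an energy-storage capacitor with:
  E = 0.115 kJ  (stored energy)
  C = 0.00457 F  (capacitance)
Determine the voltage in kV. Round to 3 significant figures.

Rearranging: V = √(2E/C).
E = 0.115 kJ = 115.0 J; C = 0.00457 F.
V = 224.3 V
224.3 V × (1 kV / 1000 V) = 0.2243 kV

0.224 kV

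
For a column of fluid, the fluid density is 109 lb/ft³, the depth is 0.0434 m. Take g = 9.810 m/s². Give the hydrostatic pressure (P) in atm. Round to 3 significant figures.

0.00734 atm

Directly: P = ρgh.
ρ = 109 lb/ft³ = 1746 kg/m³; h = 0.0434 m; g = 9.810 m/s².
P = 743.4 Pa
743.4 Pa × (1 atm / 1.013×10^5 Pa) = 0.007337 atm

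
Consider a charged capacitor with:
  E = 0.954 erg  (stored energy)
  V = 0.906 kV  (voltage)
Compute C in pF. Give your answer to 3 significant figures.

0.232 pF

Rearranging E = ½C·V² for C: C = 2E/V².
E = 0.954 erg = 9.540×10^-8 J; V = 0.906 kV = 906.0 V.
C = 2.324×10^-13 F
2.324×10^-13 F × (1 pF / 1.000×10^-12 F) = 0.2324 pF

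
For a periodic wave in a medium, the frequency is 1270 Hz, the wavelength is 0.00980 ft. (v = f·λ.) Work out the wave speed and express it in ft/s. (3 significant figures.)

v is given directly by: v = fλ.
f = 1270 Hz; λ = 0.00980 ft = 0.002987 m.
v = 3.794 m/s
3.794 m/s × (1 ft/s / 0.3048 m/s) = 12.45 ft/s

12.4 ft/s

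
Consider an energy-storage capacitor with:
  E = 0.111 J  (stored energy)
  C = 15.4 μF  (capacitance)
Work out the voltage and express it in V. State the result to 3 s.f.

Rearranging: V = √(2E/C).
E = 0.111 J; C = 15.4 μF = 1.540×10^-5 F.
V = 120.1 V

120 V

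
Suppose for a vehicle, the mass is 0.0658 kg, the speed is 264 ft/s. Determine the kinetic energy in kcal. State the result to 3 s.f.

KE is given directly by: KE = ½mv².
m = 0.0658 kg; v = 264 ft/s = 80.47 m/s.
KE = 213.0 J
213.0 J × (1 kcal / 4184 J) = 0.05091 kcal

0.0509 kcal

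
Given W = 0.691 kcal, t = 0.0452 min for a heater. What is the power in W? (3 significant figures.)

1070 W

Directly: P = W/t.
W = 0.691 kcal = 2891 J; t = 0.0452 min = 2.712 s.
P = 1066 W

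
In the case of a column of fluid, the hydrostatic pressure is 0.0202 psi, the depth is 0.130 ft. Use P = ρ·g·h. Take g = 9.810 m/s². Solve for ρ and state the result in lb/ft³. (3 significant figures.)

Rearranging P = ρ·g·h for ρ: ρ = P/(g·h).
P = 0.0202 psi = 139.3 Pa; h = 0.130 ft = 0.03962 m; g = 9.810 m/s².
ρ = 358.3 kg/m³
358.3 kg/m³ × (1 lb/ft³ / 16.02 kg/m³) = 22.37 lb/ft³

22.4 lb/ft³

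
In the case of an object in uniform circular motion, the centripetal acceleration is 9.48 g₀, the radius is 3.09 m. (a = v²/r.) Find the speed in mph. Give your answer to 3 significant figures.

37.9 mph

Rearranging a = v²/r for v: v = √(a·r).
a = 9.48 g₀ = 92.97 m/s²; r = 3.09 m.
v = 16.95 m/s
16.95 m/s × (1 mph / 0.4470 m/s) = 37.91 mph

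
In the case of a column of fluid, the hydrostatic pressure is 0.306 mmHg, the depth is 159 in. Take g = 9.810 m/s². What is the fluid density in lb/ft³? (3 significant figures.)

0.0643 lb/ft³

Rearranging P = ρ·g·h for ρ: ρ = P/(g·h).
P = 0.306 mmHg = 40.80 Pa; h = 159 in = 4.039 m; g = 9.810 m/s².
ρ = 1.030 kg/m³
1.030 kg/m³ × (1 lb/ft³ / 16.02 kg/m³) = 0.06428 lb/ft³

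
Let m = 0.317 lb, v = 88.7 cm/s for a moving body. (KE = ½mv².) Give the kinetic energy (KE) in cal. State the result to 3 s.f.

0.0135 cal

KE is given directly by: KE = ½mv².
m = 0.317 lb = 0.1438 kg; v = 88.7 cm/s = 0.8870 m/s.
KE = 0.05656 J  (the unit combination reduces to kg·m²/s² = J)
0.05656 J × (1 cal / 4.184 J) = 0.01352 cal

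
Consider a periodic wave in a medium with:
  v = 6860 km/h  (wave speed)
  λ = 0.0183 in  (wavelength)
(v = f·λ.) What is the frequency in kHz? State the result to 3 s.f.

4100 kHz

Rearranging: f = v/λ.
v = 6860 km/h = 1906 m/s; λ = 0.0183 in = 4.648×10^-4 m.
f = 4.100×10^6 Hz
4.100×10^6 Hz × (1 kHz / 1000 Hz) = 4100 kHz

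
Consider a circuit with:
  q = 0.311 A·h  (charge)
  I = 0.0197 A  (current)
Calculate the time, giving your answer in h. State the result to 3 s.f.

Rearranging: t = q/I.
q = 0.311 A·h = 1120 C; I = 0.0197 A.
t = 56832 s
56832 s × (1 h / 3600 s) = 15.79 h

15.8 h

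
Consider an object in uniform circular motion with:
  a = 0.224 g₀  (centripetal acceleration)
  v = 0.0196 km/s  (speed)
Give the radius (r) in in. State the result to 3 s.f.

Rearranging a = v²/r for r: r = v²/a.
a = 0.224 g₀ = 2.197 m/s²; v = 0.0196 km/s = 19.60 m/s.
r = 174.9 m
174.9 m × (1 in / 0.02540 m) = 6885 in

6890 in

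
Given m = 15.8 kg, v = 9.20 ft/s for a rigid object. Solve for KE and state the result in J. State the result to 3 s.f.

62.1 J

KE is given directly by: KE = ½mv².
m = 15.8 kg; v = 9.20 ft/s = 2.804 m/s.
KE = 62.12 J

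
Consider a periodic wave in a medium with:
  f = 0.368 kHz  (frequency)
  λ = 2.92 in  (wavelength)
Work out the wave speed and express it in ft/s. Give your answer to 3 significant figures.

v is given directly by: v = fλ.
f = 0.368 kHz = 368.0 Hz; λ = 2.92 in = 0.07417 m.
v = 27.29 m/s
27.29 m/s × (1 ft/s / 0.3048 m/s) = 89.55 ft/s

89.5 ft/s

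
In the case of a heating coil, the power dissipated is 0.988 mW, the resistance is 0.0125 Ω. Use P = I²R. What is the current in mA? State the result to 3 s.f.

Rearranging: I = √(P/R).
P = 0.988 mW = 9.880×10^-4 W; R = 0.0125 Ω.
I = 0.2811 A
0.2811 A × (1 mA / 0.001000 A) = 281.1 mA

281 mA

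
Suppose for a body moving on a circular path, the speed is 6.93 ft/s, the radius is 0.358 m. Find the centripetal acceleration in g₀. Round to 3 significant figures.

1.27 g₀

a is given directly by: a = v²/r.
v = 6.93 ft/s = 2.112 m/s; r = 0.358 m.
a = 12.46 m/s²
12.46 m/s² × (1 g₀ / 9.807 m/s²) = 1.271 g₀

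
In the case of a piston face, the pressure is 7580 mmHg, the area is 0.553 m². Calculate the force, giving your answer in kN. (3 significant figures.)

Rearranging: F = P·A.
P = 7580 mmHg = 1.011×10^6 Pa; A = 0.553 m².
F = 5.589×10^5 N
5.589×10^5 N × (1 kN / 1000 N) = 558.9 kN

559 kN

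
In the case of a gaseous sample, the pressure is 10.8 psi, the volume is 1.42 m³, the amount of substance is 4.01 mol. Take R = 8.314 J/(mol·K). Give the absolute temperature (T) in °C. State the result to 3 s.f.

2900 °C

From the ideal-gas law: T = PV/(nR).
P = 10.8 psi = 74463 Pa; V = 1.42 m³; n = 4.01 mol; R = 8.314 J/(mol·K).
T = 3172 K
3172 K − 273.15 = 2898 °C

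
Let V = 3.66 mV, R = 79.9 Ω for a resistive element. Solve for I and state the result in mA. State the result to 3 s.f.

0.0458 mA

Solving V = I·R for I: I = V/R.
V = 3.66 mV = 0.003660 V; R = 79.9 Ω.
I = 4.581×10^-5 A
4.581×10^-5 A × (1 mA / 0.001000 A) = 0.04581 mA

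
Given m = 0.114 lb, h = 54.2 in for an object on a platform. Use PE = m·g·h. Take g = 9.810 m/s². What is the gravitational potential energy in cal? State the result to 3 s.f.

PE is given directly by: PE = mgh.
m = 0.114 lb = 0.05171 kg; h = 54.2 in = 1.377 m; g = 9.810 m/s².
PE = 0.6983 J
0.6983 J × (1 cal / 4.184 J) = 0.1669 cal

0.167 cal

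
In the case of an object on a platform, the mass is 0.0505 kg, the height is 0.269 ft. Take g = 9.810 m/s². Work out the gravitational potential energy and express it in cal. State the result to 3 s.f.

0.00971 cal

PE is given directly by: PE = mgh.
m = 0.0505 kg; h = 0.269 ft = 0.08199 m; g = 9.810 m/s².
PE = 0.04062 J
0.04062 J × (1 cal / 4.184 J) = 0.009708 cal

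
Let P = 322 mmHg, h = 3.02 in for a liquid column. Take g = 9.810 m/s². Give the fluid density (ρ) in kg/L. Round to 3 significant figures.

57.0 kg/L

Rearranging: ρ = P/(g·h).
P = 322 mmHg = 42930 Pa; h = 3.02 in = 0.07671 m; g = 9.810 m/s².
ρ = 57049 kg/m³
57049 kg/m³ × (1 kg/L / 1000 kg/m³) = 57.05 kg/L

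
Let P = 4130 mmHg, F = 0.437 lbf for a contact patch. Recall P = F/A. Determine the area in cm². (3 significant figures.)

Rearranging: A = F/P.
P = 4130 mmHg = 5.506×10^5 Pa; F = 0.437 lbf = 1.944 N.
A = 3.530×10^-6 m²
3.530×10^-6 m² × (1 cm² / 1.000×10^-4 m²) = 0.03530 cm²

0.0353 cm²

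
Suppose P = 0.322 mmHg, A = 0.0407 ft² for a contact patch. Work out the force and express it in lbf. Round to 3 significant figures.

Rearranging: F = P·A.
P = 0.322 mmHg = 42.93 Pa; A = 0.0407 ft² = 0.003781 m².
F = 0.1623 N
0.1623 N × (1 lbf / 4.448 N) = 0.03649 lbf

0.0365 lbf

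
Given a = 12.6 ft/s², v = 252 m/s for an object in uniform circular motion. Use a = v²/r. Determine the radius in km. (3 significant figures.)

Solving a = v²/r for r: r = v²/a.
a = 12.6 ft/s² = 3.840 m/s²; v = 252 m/s.
r = 16535 m
16535 m × (1 km / 1000 m) = 16.54 km

16.5 km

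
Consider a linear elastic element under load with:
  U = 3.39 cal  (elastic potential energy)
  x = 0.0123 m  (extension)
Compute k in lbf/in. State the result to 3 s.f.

Rearranging: k = 2U/x².
U = 3.39 cal = 14.18 J; x = 0.0123 m.
k = 1.875×10^5 N/m
1.875×10^5 N/m × (1 lbf/in / 175.1 N/m) = 1071 lbf/in

1070 lbf/in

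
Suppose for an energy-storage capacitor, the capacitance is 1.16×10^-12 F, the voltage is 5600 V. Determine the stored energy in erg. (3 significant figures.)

E is given directly by: E = ½CV².
C = 1.16×10^-12 F; V = 5600 V.
E = 1.819×10^-5 J  (the unit combination reduces to kg·m²/s² = J)
1.819×10^-5 J × (1 erg / 1.000×10^-7 J) = 181.9 erg

182 erg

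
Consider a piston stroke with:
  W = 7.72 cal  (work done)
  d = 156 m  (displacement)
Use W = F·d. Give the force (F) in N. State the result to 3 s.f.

0.207 N

Rearranging W = F·d for F: F = W/d.
W = 7.72 cal = 32.30 J; d = 156 m.
F = 0.2071 N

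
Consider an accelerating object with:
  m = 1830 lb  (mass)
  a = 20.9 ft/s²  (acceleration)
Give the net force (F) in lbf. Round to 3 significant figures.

F is given directly by: F = m·a.
m = 1830 lb = 830.1 kg; a = 20.9 ft/s² = 6.370 m/s².
F = 5288 N
5288 N × (1 lbf / 4.448 N) = 1189 lbf

1190 lbf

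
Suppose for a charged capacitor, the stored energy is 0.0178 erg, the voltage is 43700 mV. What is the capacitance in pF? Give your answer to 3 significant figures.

1.86 pF

Rearranging: C = 2E/V².
E = 0.0178 erg = 1.780×10^-9 J; V = 43700 mV = 43.70 V.
C = 1.864×10^-12 F
1.864×10^-12 F × (1 pF / 1.000×10^-12 F) = 1.864 pF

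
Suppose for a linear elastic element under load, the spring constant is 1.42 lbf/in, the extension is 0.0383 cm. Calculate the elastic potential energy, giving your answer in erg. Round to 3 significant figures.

182 erg

U is given directly by: U = ½kx².
k = 1.42 lbf/in = 248.7 N/m; x = 0.0383 cm = 3.830×10^-4 m.
U = 1.824×10^-5 J
1.824×10^-5 J × (1 erg / 1.000×10^-7 J) = 182.4 erg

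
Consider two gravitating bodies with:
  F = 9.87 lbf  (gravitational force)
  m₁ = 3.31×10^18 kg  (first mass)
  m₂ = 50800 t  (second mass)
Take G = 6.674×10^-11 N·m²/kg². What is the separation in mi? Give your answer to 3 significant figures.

Rearranging F = G·m₁·m₂/r² for r: r = √(G·m₁m₂/F).
F = 9.87 lbf = 43.90 N; m₁ = 3.31×10^18 kg; m₂ = 50800 t = 5.080×10^7 kg; G = 6.674×10^-11 N·m²/kg².
r = 1.599×10^7 m
1.599×10^7 m × (1 mi / 1609 m) = 9934 mi

9930 mi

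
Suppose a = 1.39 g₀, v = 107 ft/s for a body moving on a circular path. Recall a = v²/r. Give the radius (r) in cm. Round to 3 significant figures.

Solving a = v²/r for r: r = v²/a.
a = 1.39 g₀ = 13.63 m/s²; v = 107 ft/s = 32.61 m/s.
r = 78.03 m
78.03 m × (1 cm / 0.01000 m) = 7803 cm

7800 cm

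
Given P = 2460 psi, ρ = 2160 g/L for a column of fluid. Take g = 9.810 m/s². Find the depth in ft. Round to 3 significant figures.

2630 ft

Solving P = ρ·g·h for h: h = P/(ρ·g).
P = 2460 psi = 1.696×10^7 Pa; ρ = 2160 g/L = 2160 kg/m³; g = 9.810 m/s².
h = 800.4 m
800.4 m × (1 ft / 0.3048 m) = 2626 ft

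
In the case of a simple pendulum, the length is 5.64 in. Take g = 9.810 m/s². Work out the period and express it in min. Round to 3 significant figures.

Directly: T = 2π√(L/g).
L = 5.64 in = 0.1433 m; g = 9.810 m/s².
T = 0.7593 s
0.7593 s × (1 min / 60.00 s) = 0.01265 min

0.0127 min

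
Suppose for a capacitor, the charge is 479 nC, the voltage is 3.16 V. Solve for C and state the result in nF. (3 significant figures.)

Directly: C = Q/V.
Q = 479 nC = 4.790×10^-7 C; V = 3.16 V.
C = 1.516×10^-7 F
1.516×10^-7 F × (1 nF / 1.000×10^-9 F) = 151.6 nF

152 nF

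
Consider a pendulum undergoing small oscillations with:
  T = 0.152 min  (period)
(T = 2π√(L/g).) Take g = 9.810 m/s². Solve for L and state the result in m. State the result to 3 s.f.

20.7 m

Rearranging: L = g·(T/2π)².
T = 0.152 min = 9.120 s; g = 9.810 m/s².
L = 20.67 m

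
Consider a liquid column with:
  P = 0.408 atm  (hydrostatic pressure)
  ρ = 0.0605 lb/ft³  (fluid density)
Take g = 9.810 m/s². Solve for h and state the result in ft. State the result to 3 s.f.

14300 ft

Rearranging: h = P/(ρ·g).
P = 0.408 atm = 41341 Pa; ρ = 0.0605 lb/ft³ = 0.9691 kg/m³; g = 9.810 m/s².
h = 4348 m
4348 m × (1 ft / 0.3048 m) = 14266 ft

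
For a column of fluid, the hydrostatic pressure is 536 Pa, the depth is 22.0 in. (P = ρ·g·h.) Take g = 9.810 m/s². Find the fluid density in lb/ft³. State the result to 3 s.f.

Rearranging: ρ = P/(g·h).
P = 536 Pa; h = 22.0 in = 0.5588 m; g = 9.810 m/s².
ρ = 97.78 kg/m³
97.78 kg/m³ × (1 lb/ft³ / 16.02 kg/m³) = 6.104 lb/ft³

6.10 lb/ft³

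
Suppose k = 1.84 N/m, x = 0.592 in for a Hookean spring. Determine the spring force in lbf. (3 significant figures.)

0.00622 lbf

From Hooke's law: F = kx.
k = 1.84 N/m; x = 0.592 in = 0.01504 m.
F = 0.02767 N
0.02767 N × (1 lbf / 4.448 N) = 0.006220 lbf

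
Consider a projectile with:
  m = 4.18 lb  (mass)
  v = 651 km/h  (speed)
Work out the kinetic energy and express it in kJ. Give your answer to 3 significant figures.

31.0 kJ

KE is given directly by: KE = ½mv².
m = 4.18 lb = 1.896 kg; v = 651 km/h = 180.8 m/s.
KE = 31001 J
31001 J × (1 kJ / 1000 J) = 31.00 kJ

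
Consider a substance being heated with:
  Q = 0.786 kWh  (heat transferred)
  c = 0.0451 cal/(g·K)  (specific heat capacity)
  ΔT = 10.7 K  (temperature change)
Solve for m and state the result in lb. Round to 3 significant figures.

3090 lb

Solving Q = m·c·ΔT for m: m = Q/(c·ΔT).
Q = 0.786 kWh = 2.830×10^6 J; c = 0.0451 cal/(g·K) = 188.7 J/(kg·K); ΔT = 10.7 K.
m = 1401 kg
1401 kg × (1 lb / 0.4536 kg) = 3090 lb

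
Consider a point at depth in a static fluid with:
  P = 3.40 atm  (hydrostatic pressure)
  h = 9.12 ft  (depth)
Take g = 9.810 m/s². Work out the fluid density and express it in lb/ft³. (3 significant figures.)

789 lb/ft³

Rearranging: ρ = P/(g·h).
P = 3.40 atm = 3.445×10^5 Pa; h = 9.12 ft = 2.780 m; g = 9.810 m/s².
ρ = 12633 kg/m³
12633 kg/m³ × (1 lb/ft³ / 16.02 kg/m³) = 788.7 lb/ft³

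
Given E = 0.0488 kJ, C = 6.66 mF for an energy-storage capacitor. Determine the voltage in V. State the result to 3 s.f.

121 V

Rearranging: V = √(2E/C).
E = 0.0488 kJ = 48.80 J; C = 6.66 mF = 0.006660 F.
V = 121.1 V  (the unit combination reduces to kg·m²/(A·s³) = V)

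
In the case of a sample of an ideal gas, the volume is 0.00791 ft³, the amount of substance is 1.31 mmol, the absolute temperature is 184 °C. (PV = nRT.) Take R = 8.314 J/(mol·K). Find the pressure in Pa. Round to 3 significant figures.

22200 Pa

From the ideal-gas law: P = nRT/V.
V = 0.00791 ft³ = 2.240×10^-4 m³; n = 1.31 mmol = 0.001310 mol; T = 184 °C = 457.1 K; R = 8.314 J/(mol·K).
P = 22229 Pa  (the unit combination reduces to kg/(m·s²) = Pa)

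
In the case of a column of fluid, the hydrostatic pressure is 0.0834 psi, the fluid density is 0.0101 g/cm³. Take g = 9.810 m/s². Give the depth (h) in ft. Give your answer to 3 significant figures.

Rearranging P = ρ·g·h for h: h = P/(ρ·g).
P = 0.0834 psi = 575.0 Pa; ρ = 0.0101 g/cm³ = 10.10 kg/m³; g = 9.810 m/s².
h = 5.804 m
5.804 m × (1 ft / 0.3048 m) = 19.04 ft

19.0 ft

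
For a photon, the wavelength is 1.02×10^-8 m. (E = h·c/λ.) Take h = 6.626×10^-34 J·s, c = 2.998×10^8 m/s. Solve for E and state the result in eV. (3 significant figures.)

122 eV

E is given directly by: E = hc/λ.
λ = 1.02×10^-8 m; h = 6.626×10^-34 J·s; c = 2.998×10^8 m/s.
E = 1.948×10^-17 J
1.948×10^-17 J × (1 eV / 1.602×10^-19 J) = 121.6 eV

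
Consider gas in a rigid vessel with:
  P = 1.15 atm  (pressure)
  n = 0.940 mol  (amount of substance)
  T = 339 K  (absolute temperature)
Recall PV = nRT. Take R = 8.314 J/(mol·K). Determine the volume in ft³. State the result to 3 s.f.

0.803 ft³

Rearranging PV = nRT for V: V = nRT/P.
P = 1.15 atm = 1.165×10^5 Pa; n = 0.940 mol; T = 339 K; R = 8.314 J/(mol·K).
V = 0.02274 m³
0.02274 m³ × (1 ft³ / 0.02832 m³) = 0.8029 ft³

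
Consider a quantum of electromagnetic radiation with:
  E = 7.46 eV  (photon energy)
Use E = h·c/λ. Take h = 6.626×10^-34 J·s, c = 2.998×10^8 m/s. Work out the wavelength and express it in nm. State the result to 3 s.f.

Rearranging E = h·c/λ for λ: λ = hc/E.
E = 7.46 eV = 1.195×10^-18 J; h = 6.626×10^-34 J·s; c = 2.998×10^8 m/s.
λ = 1.662×10^-7 m
1.662×10^-7 m × (1 nm / 1.000×10^-9 m) = 166.2 nm

166 nm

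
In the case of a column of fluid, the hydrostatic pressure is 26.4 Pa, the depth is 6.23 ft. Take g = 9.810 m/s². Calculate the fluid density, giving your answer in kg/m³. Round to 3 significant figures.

Rearranging: ρ = P/(g·h).
P = 26.4 Pa; h = 6.23 ft = 1.899 m; g = 9.810 m/s².
ρ = 1.417 kg/m³

1.42 kg/m³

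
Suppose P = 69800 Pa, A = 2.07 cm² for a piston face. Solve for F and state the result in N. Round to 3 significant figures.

14.4 N

Solving P = F/A for F: F = P·A.
P = 69800 Pa; A = 2.07 cm² = 2.070×10^-4 m².
F = 14.45 N  (the unit combination reduces to kg·m/s² = N)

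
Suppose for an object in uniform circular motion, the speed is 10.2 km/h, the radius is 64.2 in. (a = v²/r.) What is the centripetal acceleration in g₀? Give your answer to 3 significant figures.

Directly: a = v²/r.
v = 10.2 km/h = 2.833 m/s; r = 64.2 in = 1.631 m.
a = 4.923 m/s²
4.923 m/s² × (1 g₀ / 9.807 m/s²) = 0.5020 g₀

0.502 g₀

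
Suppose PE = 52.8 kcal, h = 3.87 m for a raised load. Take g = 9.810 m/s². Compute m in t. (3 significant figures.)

5.82 t

Rearranging: m = PE/(g·h).
PE = 52.8 kcal = 2.209×10^5 J; h = 3.87 m; g = 9.810 m/s².
m = 5819 kg
5819 kg × (1 t / 1000 kg) = 5.819 t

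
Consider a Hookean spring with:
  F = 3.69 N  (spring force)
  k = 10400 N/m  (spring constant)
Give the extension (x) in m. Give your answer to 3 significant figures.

Rearranging F = k·x for x: x = F/k.
F = 3.69 N; k = 10400 N/m.
x = 3.548×10^-4 m

3.55×10^-4 m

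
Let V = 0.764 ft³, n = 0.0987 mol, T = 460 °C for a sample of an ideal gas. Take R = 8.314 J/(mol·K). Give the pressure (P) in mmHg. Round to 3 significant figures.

209 mmHg

From the ideal-gas law: P = nRT/V.
V = 0.764 ft³ = 0.02163 m³; n = 0.0987 mol; T = 460 °C = 733.1 K; R = 8.314 J/(mol·K).
P = 27809 Pa
27809 Pa × (1 mmHg / 133.3 Pa) = 208.6 mmHg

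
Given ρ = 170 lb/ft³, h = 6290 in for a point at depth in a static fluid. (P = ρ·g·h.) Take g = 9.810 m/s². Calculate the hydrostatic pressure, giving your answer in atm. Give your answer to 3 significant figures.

Directly: P = ρgh.
ρ = 170 lb/ft³ = 2723 kg/m³; h = 6290 in = 159.8 m; g = 9.810 m/s².
P = 4.268×10^6 Pa  (the unit combination reduces to kg/(m·s²) = Pa)
4.268×10^6 Pa × (1 atm / 1.013×10^5 Pa) = 42.12 atm

42.1 atm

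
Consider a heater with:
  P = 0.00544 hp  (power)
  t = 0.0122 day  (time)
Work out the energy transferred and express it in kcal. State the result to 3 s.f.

Rearranging: W = P·t.
P = 0.00544 hp = 4.057 W; t = 0.0122 day = 1054 s.
W = 4276 J
4276 J × (1 kcal / 4184 J) = 1.022 kcal

1.02 kcal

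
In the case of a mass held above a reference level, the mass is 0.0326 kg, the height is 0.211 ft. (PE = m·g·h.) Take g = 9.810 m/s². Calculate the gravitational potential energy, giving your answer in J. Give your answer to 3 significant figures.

Directly: PE = mgh.
m = 0.0326 kg; h = 0.211 ft = 0.06431 m; g = 9.810 m/s².
PE = 0.02057 J

0.0206 J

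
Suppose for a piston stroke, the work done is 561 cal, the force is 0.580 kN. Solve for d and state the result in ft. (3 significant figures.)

13.3 ft

Solving W = F·d for d: d = W/F.
W = 561 cal = 2347 J; F = 0.580 kN = 580.0 N.
d = 4.047 m
4.047 m × (1 ft / 0.3048 m) = 13.28 ft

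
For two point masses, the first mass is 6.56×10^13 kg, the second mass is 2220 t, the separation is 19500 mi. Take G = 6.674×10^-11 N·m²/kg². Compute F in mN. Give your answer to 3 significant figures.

Directly: F = Gm₁m₂/r².
m₁ = 6.56×10^13 kg; m₂ = 2220 t = 2.220×10^6 kg; r = 19500 mi = 3.138×10^7 m; G = 6.674×10^-11 N·m²/kg².
F = 9.869×10^-6 N
9.869×10^-6 N × (1 mN / 0.001000 N) = 0.009869 mN

0.00987 mN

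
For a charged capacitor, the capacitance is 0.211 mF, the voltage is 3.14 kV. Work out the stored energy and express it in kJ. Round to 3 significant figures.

Directly: E = ½CV².
C = 0.211 mF = 2.110×10^-4 F; V = 3.14 kV = 3140 V.
E = 1040 J
1040 J × (1 kJ / 1000 J) = 1.040 kJ

1.04 kJ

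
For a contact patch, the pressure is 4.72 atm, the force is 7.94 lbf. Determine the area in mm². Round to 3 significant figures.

73.8 mm²

Rearranging P = F/A for A: A = F/P.
P = 4.72 atm = 4.783×10^5 Pa; F = 7.94 lbf = 35.32 N.
A = 7.385×10^-5 m²
7.385×10^-5 m² × (1 mm² / 1.000×10^-6 m²) = 73.85 mm²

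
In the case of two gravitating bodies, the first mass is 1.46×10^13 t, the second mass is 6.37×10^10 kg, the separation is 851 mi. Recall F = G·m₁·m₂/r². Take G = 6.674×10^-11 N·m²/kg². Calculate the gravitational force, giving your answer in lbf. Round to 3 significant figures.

Directly: F = Gm₁m₂/r².
m₁ = 1.46×10^13 t = 1.460×10^16 kg; m₂ = 6.37×10^10 kg; r = 851 mi = 1.370×10^6 m; G = 6.674×10^-11 N·m²/kg².
F = 33092 N
33092 N × (1 lbf / 4.448 N) = 7439 lbf

7440 lbf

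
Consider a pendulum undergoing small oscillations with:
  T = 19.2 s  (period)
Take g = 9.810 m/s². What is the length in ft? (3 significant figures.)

Solving T = 2π√(L/g) for L: L = g·(T/2π)².
T = 19.2 s; g = 9.810 m/s².
L = 91.60 m
91.60 m × (1 ft / 0.3048 m) = 300.5 ft

301 ft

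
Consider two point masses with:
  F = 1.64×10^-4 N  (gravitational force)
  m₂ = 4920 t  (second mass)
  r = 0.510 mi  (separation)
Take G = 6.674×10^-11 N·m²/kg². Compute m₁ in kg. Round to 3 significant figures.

From Newton's law of gravitation: m₁ = F·r²/(G·m₂).
F = 1.64×10^-4 N; m₂ = 4920 t = 4.920×10^6 kg; r = 0.510 mi = 820.8 m; G = 6.674×10^-11 N·m²/kg².
m₁ = 3.365×10^5 kg

3.36×10^5 kg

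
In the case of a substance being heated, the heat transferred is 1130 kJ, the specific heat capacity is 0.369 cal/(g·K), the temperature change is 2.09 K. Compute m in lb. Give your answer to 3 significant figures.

Rearranging: m = Q/(c·ΔT).
Q = 1130 kJ = 1.130×10^6 J; c = 0.369 cal/(g·K) = 1544 J/(kg·K); ΔT = 2.09 K.
m = 350.2 kg
350.2 kg × (1 lb / 0.4536 kg) = 772.1 lb

772 lb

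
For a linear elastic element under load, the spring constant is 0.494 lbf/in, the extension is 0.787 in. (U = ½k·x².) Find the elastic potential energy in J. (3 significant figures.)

U is given directly by: U = ½kx².
k = 0.494 lbf/in = 86.51 N/m; x = 0.787 in = 0.01999 m.
U = 0.01728 J

0.0173 J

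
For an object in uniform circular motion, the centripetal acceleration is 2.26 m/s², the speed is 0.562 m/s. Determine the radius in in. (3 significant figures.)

Solving a = v²/r for r: r = v²/a.
a = 2.26 m/s²; v = 0.562 m/s.
r = 0.1398 m
0.1398 m × (1 in / 0.02540 m) = 5.502 in

5.50 in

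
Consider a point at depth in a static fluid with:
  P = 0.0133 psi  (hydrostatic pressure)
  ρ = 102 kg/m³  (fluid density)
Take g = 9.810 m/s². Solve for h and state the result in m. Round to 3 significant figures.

Rearranging P = ρ·g·h for h: h = P/(ρ·g).
P = 0.0133 psi = 91.70 Pa; ρ = 102 kg/m³; g = 9.810 m/s².
h = 0.09164 m

0.0916 m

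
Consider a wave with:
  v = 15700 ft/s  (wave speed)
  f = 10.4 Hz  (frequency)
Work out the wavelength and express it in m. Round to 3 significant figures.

460 m

Rearranging: λ = v/f.
v = 15700 ft/s = 4785 m/s; f = 10.4 Hz.
λ = 460.1 m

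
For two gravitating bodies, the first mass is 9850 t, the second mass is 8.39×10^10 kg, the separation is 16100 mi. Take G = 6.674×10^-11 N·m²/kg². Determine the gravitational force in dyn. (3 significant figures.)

0.00822 dyn

From Newton's law of gravitation: F = Gm₁m₂/r².
m₁ = 9850 t = 9.850×10^6 kg; m₂ = 8.39×10^10 kg; r = 16100 mi = 2.591×10^7 m; G = 6.674×10^-11 N·m²/kg².
F = 8.216×10^-8 N
8.216×10^-8 N × (1 dyn / 1.000×10^-5 N) = 0.008216 dyn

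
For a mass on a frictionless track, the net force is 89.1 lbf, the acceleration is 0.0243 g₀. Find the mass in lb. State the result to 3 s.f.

3670 lb

Solving F = m·a for m: m = F/a.
F = 89.1 lbf = 396.3 N; a = 0.0243 g₀ = 0.2383 m/s².
m = 1663 kg
1663 kg × (1 lb / 0.4536 kg) = 3667 lb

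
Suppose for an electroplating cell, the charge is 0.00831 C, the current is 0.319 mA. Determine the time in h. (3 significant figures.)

0.00724 h

Rearranging q = I·t for t: t = q/I.
q = 0.00831 C; I = 0.319 mA = 3.190×10^-4 A.
t = 26.05 s
26.05 s × (1 h / 3600 s) = 0.007236 h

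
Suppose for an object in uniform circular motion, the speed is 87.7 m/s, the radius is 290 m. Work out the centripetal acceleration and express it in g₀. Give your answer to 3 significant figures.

a is given directly by: a = v²/r.
v = 87.7 m/s; r = 290 m.
a = 26.52 m/s²
26.52 m/s² × (1 g₀ / 9.807 m/s²) = 2.704 g₀

2.70 g₀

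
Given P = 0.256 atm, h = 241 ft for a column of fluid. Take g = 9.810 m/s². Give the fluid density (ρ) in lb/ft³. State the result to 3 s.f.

Solving P = ρ·g·h for ρ: ρ = P/(g·h).
P = 0.256 atm = 25939 Pa; h = 241 ft = 73.46 m; g = 9.810 m/s².
ρ = 36.00 kg/m³
36.00 kg/m³ × (1 lb/ft³ / 16.02 kg/m³) = 2.247 lb/ft³

2.25 lb/ft³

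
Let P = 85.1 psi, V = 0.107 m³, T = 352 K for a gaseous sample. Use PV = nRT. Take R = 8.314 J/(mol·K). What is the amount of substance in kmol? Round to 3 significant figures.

0.0215 kmol

Rearranging: n = PV/(RT).
P = 85.1 psi = 5.867×10^5 Pa; V = 0.107 m³; T = 352 K; R = 8.314 J/(mol·K).
n = 21.45 mol
21.45 mol × (1 kmol / 1000 mol) = 0.02145 kmol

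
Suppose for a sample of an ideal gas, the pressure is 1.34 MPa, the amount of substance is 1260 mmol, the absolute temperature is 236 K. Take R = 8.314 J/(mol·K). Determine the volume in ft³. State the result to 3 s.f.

0.0652 ft³

Rearranging: V = nRT/P.
P = 1.34 MPa = 1.340×10^6 Pa; n = 1260 mmol = 1.260 mol; T = 236 K; R = 8.314 J/(mol·K).
V = 0.001845 m³
0.001845 m³ × (1 ft³ / 0.02832 m³) = 0.06515 ft³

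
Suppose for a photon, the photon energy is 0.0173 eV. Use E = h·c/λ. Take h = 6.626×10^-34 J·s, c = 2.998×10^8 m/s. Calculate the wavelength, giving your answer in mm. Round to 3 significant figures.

0.0717 mm

Rearranging: λ = hc/E.
E = 0.0173 eV = 2.772×10^-21 J; h = 6.626×10^-34 J·s; c = 2.998×10^8 m/s.
λ = 7.167×10^-5 m
7.167×10^-5 m × (1 mm / 0.001000 m) = 0.07167 mm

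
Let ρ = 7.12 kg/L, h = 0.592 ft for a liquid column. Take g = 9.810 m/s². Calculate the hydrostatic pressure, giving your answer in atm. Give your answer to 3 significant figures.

0.124 atm

P is given directly by: P = ρgh.
ρ = 7.12 kg/L = 7120 kg/m³; h = 0.592 ft = 0.1804 m; g = 9.810 m/s².
P = 12603 Pa
12603 Pa × (1 atm / 1.013×10^5 Pa) = 0.1244 atm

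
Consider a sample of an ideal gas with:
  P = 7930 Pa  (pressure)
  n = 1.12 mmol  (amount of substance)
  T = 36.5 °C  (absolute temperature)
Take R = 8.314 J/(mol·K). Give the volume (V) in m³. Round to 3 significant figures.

3.64×10^-4 m³

From the ideal-gas law: V = nRT/P.
P = 7930 Pa; n = 1.12 mmol = 0.001120 mol; T = 36.5 °C = 309.6 K; R = 8.314 J/(mol·K).
V = 3.636×10^-4 m³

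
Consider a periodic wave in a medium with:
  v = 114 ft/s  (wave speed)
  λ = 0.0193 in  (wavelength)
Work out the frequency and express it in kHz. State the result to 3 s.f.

Rearranging: f = v/λ.
v = 114 ft/s = 34.75 m/s; λ = 0.0193 in = 4.902×10^-4 m.
f = 70881 Hz
70881 Hz × (1 kHz / 1000 Hz) = 70.88 kHz

70.9 kHz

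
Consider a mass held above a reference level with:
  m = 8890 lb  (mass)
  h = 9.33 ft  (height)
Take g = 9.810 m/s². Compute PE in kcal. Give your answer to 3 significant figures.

26.9 kcal

PE is given directly by: PE = mgh.
m = 8890 lb = 4032 kg; h = 9.33 ft = 2.844 m; g = 9.810 m/s².
PE = 1.125×10^5 J
1.125×10^5 J × (1 kcal / 4184 J) = 26.89 kcal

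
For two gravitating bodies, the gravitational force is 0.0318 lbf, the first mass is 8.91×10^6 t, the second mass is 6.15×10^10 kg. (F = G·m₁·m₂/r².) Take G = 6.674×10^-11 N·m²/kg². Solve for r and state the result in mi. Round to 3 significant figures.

Rearranging: r = √(G·m₁m₂/F).
F = 0.0318 lbf = 0.1415 N; m₁ = 8.91×10^6 t = 8.910×10^9 kg; m₂ = 6.15×10^10 kg; G = 6.674×10^-11 N·m²/kg².
r = 5.085×10^5 m
5.085×10^5 m × (1 mi / 1609 m) = 315.9 mi

316 mi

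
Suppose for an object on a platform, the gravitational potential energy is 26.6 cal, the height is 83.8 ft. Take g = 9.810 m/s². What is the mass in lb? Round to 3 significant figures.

Solving PE = m·g·h for m: m = PE/(g·h).
PE = 26.6 cal = 111.3 J; h = 83.8 ft = 25.54 m; g = 9.810 m/s².
m = 0.4442 kg
0.4442 kg × (1 lb / 0.4536 kg) = 0.9792 lb

0.979 lb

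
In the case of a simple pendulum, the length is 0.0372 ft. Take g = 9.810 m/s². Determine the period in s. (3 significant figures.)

T is given directly by: T = 2π√(L/g).
L = 0.0372 ft = 0.01134 m; g = 9.810 m/s².
T = 0.2136 s

0.214 s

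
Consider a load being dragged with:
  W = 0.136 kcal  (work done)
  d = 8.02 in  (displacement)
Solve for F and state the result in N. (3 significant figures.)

2790 N

Solving W = F·d for F: F = W/d.
W = 0.136 kcal = 569.0 J; d = 8.02 in = 0.2037 m.
F = 2793 N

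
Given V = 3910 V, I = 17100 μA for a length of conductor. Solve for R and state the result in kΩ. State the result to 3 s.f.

From Ohm's law: R = V/I.
V = 3910 V; I = 17100 μA = 0.01710 A.
R = 2.287×10^5 Ω
2.287×10^5 Ω × (1 kΩ / 1000 Ω) = 228.7 kΩ

229 kΩ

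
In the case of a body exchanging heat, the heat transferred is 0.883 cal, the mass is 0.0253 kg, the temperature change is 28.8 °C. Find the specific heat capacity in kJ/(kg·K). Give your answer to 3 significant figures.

0.00507 kJ/(kg·K)

Rearranging Q = m·c·ΔT for c: c = Q/(m·ΔT).
Q = 0.883 cal = 3.694 J; m = 0.0253 kg; ΔT = 28.8 °C = 28.80 K.
c = 5.070 J/(kg·K)
5.070 J/(kg·K) × (1 kJ/(kg·K) / 1000 J/(kg·K)) = 0.005070 kJ/(kg·K)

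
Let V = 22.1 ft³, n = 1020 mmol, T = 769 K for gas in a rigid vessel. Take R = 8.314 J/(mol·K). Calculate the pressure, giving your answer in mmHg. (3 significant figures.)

Directly: P = nRT/V.
V = 22.1 ft³ = 0.6258 m³; n = 1020 mmol = 1.020 mol; T = 769 K; R = 8.314 J/(mol·K).
P = 10421 Pa
10421 Pa × (1 mmHg / 133.3 Pa) = 78.16 mmHg

78.2 mmHg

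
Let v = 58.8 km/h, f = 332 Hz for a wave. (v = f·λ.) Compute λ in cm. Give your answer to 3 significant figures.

4.92 cm

Solving v = f·λ for λ: λ = v/f.
v = 58.8 km/h = 16.33 m/s; f = 332 Hz.
λ = 0.04920 m
0.04920 m × (1 cm / 0.01000 m) = 4.920 cm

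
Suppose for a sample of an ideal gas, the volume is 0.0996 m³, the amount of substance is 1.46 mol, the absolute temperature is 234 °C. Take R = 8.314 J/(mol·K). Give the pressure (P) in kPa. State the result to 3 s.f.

From the ideal-gas law: P = nRT/V.
V = 0.0996 m³; n = 1.46 mol; T = 234 °C = 507.1 K; R = 8.314 J/(mol·K).
P = 61807 Pa
61807 Pa × (1 kPa / 1000 Pa) = 61.81 kPa

61.8 kPa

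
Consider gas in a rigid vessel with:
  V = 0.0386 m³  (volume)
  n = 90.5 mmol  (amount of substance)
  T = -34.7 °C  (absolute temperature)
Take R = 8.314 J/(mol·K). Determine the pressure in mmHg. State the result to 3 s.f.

Directly: P = nRT/V.
V = 0.0386 m³; n = 90.5 mmol = 0.09050 mol; T = -34.7 °C = 238.4 K; R = 8.314 J/(mol·K).
P = 4648 Pa
4648 Pa × (1 mmHg / 133.3 Pa) = 34.86 mmHg

34.9 mmHg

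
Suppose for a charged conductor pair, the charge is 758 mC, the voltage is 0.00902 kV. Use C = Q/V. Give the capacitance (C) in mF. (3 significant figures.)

C is given directly by: C = Q/V.
Q = 758 mC = 0.7580 C; V = 0.00902 kV = 9.020 V.
C = 0.08404 F
0.08404 F × (1 mF / 0.001000 F) = 84.04 mF

84.0 mF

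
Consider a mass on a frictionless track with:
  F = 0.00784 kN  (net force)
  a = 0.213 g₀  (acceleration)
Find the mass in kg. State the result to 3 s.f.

From Newton's second law: m = F/a.
F = 0.00784 kN = 7.840 N; a = 0.213 g₀ = 2.089 m/s².
m = 3.753 kg

3.75 kg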